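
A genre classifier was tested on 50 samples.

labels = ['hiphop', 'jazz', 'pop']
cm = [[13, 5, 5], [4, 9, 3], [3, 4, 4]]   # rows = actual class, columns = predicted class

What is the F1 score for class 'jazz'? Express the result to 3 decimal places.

F1 score = 2·TP/(2·TP+FP+FN).
jazz: TP=9, FP=5+4=9, FN=4+3=7 → 18/34 = 0.5294

0.529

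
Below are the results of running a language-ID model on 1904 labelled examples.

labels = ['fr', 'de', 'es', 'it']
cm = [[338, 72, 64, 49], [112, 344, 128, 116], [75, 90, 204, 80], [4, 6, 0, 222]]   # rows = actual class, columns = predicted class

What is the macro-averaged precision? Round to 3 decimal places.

0.575

Per-class precision (TP/(TP+FP)):
  fr: TP=338, FP=112+75+4=191 → 338/529 = 0.6389
  de: TP=344, FP=72+90+6=168 → 344/512 = 0.6719
  es: TP=204, FP=64+128+0=192 → 204/396 = 0.5152
  it: TP=222, FP=49+116+80=245 → 222/467 = 0.4754
Macro-precision = mean = (0.6389 + 0.6719 + 0.5152 + 0.4754) / 4 = 0.575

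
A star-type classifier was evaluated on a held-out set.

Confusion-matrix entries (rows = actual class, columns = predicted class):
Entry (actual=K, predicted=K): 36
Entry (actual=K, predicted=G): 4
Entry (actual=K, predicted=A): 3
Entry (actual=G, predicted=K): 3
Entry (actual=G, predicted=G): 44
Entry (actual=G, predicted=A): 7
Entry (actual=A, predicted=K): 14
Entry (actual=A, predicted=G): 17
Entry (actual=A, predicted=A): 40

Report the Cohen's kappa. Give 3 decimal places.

0.573

Observed agreement pₒ = trace/N = 120/168 = 0.7143
Expected agreement pₑ = Σ (rowᵢ·colᵢ)/N² = (43·53 + 54·65 + 71·50)/168² = 0.3309
κ = (pₒ − pₑ)/(1 − pₑ) = (0.7143 − 0.3309)/(1 − 0.3309) = 0.573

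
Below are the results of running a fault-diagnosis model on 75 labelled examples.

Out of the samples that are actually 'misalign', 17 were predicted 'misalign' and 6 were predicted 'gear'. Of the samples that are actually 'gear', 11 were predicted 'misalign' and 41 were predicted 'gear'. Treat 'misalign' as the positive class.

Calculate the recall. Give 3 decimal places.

0.739

Recall = TP/(TP+FN) = 17/(17+6) = 17/23 = 0.739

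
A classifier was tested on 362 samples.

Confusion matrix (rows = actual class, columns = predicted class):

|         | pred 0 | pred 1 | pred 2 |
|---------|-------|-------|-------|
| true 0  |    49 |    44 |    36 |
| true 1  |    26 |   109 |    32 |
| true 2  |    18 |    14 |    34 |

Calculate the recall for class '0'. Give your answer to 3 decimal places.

One-vs-rest for '0': TP = diagonal; FP = other classes predicted '0'; FN = '0' predicted as other.
recall = TP/(TP+FN).
0: TP=49, FN=44+36=80 → 49/129 = 0.3798

0.380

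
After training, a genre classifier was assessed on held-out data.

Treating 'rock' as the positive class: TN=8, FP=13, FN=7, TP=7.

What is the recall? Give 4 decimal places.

0.5000

Recall = TP/(TP+FN) = 7/(7+7) = 7/14 = 0.5000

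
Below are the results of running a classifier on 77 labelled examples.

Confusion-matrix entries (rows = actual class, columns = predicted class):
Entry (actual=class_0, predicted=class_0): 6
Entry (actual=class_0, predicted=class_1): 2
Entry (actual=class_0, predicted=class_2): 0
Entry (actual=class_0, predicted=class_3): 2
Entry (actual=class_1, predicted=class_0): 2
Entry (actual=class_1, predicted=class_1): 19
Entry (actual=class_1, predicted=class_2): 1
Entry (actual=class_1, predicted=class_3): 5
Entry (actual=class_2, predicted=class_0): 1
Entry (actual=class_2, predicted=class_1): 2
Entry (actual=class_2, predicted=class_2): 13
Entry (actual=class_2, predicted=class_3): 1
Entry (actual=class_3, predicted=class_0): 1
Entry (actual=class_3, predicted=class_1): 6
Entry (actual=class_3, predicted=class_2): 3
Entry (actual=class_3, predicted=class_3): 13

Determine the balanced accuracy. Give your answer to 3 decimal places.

0.658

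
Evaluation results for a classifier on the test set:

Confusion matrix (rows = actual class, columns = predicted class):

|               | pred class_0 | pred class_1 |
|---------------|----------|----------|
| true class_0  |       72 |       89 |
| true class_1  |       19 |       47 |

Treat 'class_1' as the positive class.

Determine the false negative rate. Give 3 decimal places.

FNR = FN/(FN+TP) = 19/(19+47) = 0.288

0.288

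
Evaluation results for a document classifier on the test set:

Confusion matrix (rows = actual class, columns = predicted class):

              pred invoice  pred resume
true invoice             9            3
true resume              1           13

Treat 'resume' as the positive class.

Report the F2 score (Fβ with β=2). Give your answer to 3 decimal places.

Fβ = (1+β²)·TP / ((1+β²)·TP + β²·FN + FP), with β²=4
= 5·13 / (5·13 + 4·1 + 3) = 0.903

0.903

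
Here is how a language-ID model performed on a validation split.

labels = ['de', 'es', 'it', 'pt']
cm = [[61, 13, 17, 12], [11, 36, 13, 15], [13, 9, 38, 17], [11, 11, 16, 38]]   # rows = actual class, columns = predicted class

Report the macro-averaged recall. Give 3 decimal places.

0.516

Per-class recall (TP/(TP+FN)):
  de: TP=61, FN=13+17+12=42 → 61/103 = 0.5922
  es: TP=36, FN=11+13+15=39 → 36/75 = 0.4800
  it: TP=38, FN=13+9+17=39 → 38/77 = 0.4935
  pt: TP=38, FN=11+11+16=38 → 38/76 = 0.5000
Macro-recall = mean = (0.5922 + 0.4800 + 0.4935 + 0.5000) / 4 = 0.516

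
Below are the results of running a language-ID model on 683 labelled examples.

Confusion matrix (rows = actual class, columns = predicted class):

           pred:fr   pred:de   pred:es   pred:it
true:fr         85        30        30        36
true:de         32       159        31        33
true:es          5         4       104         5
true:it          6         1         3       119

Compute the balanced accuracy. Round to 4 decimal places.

Balanced accuracy = mean of per-class recall.
  fr: recall = 85/181 = 0.46961
  de: recall = 159/255 = 0.62353
  es: recall = 104/118 = 0.88136
  it: recall = 119/129 = 0.92248
Mean = (0.46961 + 0.62353 + 0.88136 + 0.92248) / 4 = 0.7242

0.7242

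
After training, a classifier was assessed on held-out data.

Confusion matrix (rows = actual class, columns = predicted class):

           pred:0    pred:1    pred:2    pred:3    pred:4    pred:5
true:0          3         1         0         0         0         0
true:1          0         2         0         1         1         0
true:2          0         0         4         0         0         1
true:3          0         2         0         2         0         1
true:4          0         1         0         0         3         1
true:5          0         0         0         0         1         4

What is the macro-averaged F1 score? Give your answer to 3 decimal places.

0.652

Per-class F1 score (2·TP/(2·TP+FP+FN)):
  0: TP=3, FP=0+0+0+0+0=0, FN=1+0+0+0+0=1 → 6/7 = 0.8571
  1: TP=2, FP=1+0+2+1+0=4, FN=0+0+1+1+0=2 → 4/10 = 0.4000
  2: TP=4, FP=0+0+0+0+0=0, FN=0+0+0+0+1=1 → 8/9 = 0.8889
  3: TP=2, FP=0+1+0+0+0=1, FN=0+2+0+0+1=3 → 4/8 = 0.5000
  4: TP=3, FP=0+1+0+0+1=2, FN=0+1+0+0+1=2 → 6/10 = 0.6000
  5: TP=4, FP=0+0+1+1+1=3, FN=0+0+0+0+1=1 → 8/12 = 0.6667
Macro-F1 score = mean = (0.8571 + 0.4000 + 0.8889 + 0.5000 + 0.6000 + 0.6667) / 6 = 0.652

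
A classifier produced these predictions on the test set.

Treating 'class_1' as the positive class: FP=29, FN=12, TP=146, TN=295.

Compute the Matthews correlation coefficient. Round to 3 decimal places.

MCC = (TP·TN − FP·FN) / √((TP+FP)(TP+FN)(TN+FP)(TN+FN))
Numerator = 146·295 − 29·12 = 42722
Denominator = √(175·158·324·307) = √2750290200 = 52443.2093
MCC = 42722 / 52443.2093 = 0.815

0.815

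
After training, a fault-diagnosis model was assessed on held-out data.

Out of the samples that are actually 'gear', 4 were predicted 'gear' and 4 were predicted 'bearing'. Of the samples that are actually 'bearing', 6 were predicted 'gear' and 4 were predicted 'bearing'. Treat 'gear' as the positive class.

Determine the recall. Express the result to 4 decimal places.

Recall = TP/(TP+FN) = 4/(4+4) = 4/8 = 0.5000

0.5000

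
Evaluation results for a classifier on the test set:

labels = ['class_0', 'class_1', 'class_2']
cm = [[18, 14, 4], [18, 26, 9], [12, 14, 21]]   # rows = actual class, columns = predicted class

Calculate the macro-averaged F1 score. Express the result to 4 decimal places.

Per-class F1 score (2·TP/(2·TP+FP+FN)):
  class_0: TP=18, FP=18+12=30, FN=14+4=18 → 36/84 = 0.42857
  class_1: TP=26, FP=14+14=28, FN=18+9=27 → 52/107 = 0.48598
  class_2: TP=21, FP=4+9=13, FN=12+14=26 → 42/81 = 0.51852
Macro-F1 score = mean = (0.42857 + 0.48598 + 0.51852) / 3 = 0.4777

0.4777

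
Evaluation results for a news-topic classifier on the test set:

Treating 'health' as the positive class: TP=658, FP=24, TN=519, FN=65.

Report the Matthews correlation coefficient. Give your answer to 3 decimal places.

0.860

MCC = (TP·TN − FP·FN) / √((TP+FP)(TP+FN)(TN+FP)(TN+FN))
Numerator = 658·519 − 24·65 = 339942
Denominator = √(682·723·543·584) = √156363487632 = 395428.2332
MCC = 339942 / 395428.2332 = 0.860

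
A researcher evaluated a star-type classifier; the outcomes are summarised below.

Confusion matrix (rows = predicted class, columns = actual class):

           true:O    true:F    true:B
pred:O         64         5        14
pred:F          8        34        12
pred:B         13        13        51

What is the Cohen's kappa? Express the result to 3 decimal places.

0.536

Observed agreement pₒ = trace/N = 149/214 = 0.6963
Expected agreement pₑ = Σ (rowᵢ·colᵢ)/N² = (85·83 + 52·54 + 77·77)/214² = 0.3448
κ = (pₒ − pₑ)/(1 − pₑ) = (0.6963 − 0.3448)/(1 − 0.3448) = 0.536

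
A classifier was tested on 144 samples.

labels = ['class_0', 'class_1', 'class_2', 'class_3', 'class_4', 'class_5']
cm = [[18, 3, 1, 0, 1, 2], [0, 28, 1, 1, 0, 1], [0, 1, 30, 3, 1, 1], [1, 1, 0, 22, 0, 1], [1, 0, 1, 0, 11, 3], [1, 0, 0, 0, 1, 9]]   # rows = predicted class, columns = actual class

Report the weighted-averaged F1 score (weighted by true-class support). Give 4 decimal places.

Per-class F1 score (2·TP/(2·TP+FP+FN)):
  class_0: TP=18, FP=3+1+0+1+2=7, FN=0+0+1+1+1=3 → 36/46 = 0.78261
  class_1: TP=28, FP=0+1+1+0+1=3, FN=3+1+1+0+0=5 → 56/64 = 0.87500
  class_2: TP=30, FP=0+1+3+1+1=6, FN=1+1+0+1+0=3 → 60/69 = 0.86957
  class_3: TP=22, FP=1+1+0+0+1=3, FN=0+1+3+0+0=4 → 44/51 = 0.86275
  class_4: TP=11, FP=1+0+1+0+3=5, FN=1+0+1+0+1=3 → 22/30 = 0.73333
  class_5: TP=9, FP=1+0+0+0+1=2, FN=2+1+1+1+3=8 → 18/28 = 0.64286
Weighted-F1 score = Σ (supportᵢ/N)·F1 scoreᵢ with N=144: (21/144)·0.78261 + (33/144)·0.87500 + (33/144)·0.86957 + (26/144)·0.86275 + (14/144)·0.73333 + (17/144)·0.64286 = 0.8169

0.8169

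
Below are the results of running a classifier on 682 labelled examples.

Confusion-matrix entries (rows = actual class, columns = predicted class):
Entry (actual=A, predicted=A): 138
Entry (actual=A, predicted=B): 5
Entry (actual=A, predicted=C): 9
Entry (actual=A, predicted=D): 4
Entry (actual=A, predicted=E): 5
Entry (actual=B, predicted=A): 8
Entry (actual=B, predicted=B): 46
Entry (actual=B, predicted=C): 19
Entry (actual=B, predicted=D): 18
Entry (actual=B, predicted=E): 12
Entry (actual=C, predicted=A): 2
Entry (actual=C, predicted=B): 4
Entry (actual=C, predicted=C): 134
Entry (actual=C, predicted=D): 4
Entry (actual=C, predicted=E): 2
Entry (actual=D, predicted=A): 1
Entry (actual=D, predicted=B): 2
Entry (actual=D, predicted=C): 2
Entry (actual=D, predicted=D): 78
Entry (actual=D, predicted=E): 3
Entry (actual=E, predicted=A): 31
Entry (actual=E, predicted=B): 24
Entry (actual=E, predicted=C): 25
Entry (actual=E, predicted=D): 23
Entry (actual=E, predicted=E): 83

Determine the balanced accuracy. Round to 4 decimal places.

Balanced accuracy = mean of per-class recall.
  A: recall = 138/161 = 0.85714
  B: recall = 46/103 = 0.44660
  C: recall = 134/146 = 0.91781
  D: recall = 78/86 = 0.90698
  E: recall = 83/186 = 0.44624
Mean = (0.85714 + 0.44660 + 0.91781 + 0.90698 + 0.44624) / 5 = 0.7150

0.7150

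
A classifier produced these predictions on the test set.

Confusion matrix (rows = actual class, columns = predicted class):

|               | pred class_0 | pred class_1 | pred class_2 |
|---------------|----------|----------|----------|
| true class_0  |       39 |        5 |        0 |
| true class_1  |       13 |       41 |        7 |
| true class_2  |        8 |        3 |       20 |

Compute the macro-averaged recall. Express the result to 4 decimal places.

Per-class recall (TP/(TP+FN)):
  class_0: TP=39, FN=5+0=5 → 39/44 = 0.88636
  class_1: TP=41, FN=13+7=20 → 41/61 = 0.67213
  class_2: TP=20, FN=8+3=11 → 20/31 = 0.64516
Macro-recall = mean = (0.88636 + 0.67213 + 0.64516) / 3 = 0.7346

0.7346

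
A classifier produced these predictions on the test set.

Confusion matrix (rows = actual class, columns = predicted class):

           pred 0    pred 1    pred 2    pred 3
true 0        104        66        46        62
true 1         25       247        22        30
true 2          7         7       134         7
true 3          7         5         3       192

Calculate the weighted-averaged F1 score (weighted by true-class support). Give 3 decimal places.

Per-class F1 score (2·TP/(2·TP+FP+FN)):
  0: TP=104, FP=25+7+7=39, FN=66+46+62=174 → 208/421 = 0.4941
  1: TP=247, FP=66+7+5=78, FN=25+22+30=77 → 494/649 = 0.7612
  2: TP=134, FP=46+22+3=71, FN=7+7+7=21 → 268/360 = 0.7444
  3: TP=192, FP=62+30+7=99, FN=7+5+3=15 → 384/498 = 0.7711
Weighted-F1 score = Σ (supportᵢ/N)·F1 scoreᵢ with N=964: (278/964)·0.4941 + (324/964)·0.7612 + (155/964)·0.7444 + (207/964)·0.7711 = 0.684

0.684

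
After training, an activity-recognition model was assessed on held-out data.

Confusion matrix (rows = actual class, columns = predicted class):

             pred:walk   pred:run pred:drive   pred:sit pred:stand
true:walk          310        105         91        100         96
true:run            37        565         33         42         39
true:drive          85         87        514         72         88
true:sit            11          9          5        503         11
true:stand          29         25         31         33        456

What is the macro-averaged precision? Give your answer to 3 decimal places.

Per-class precision (TP/(TP+FP)):
  walk: TP=310, FP=37+85+11+29=162 → 310/472 = 0.6568
  run: TP=565, FP=105+87+9+25=226 → 565/791 = 0.7143
  drive: TP=514, FP=91+33+5+31=160 → 514/674 = 0.7626
  sit: TP=503, FP=100+42+72+33=247 → 503/750 = 0.6707
  stand: TP=456, FP=96+39+88+11=234 → 456/690 = 0.6609
Macro-precision = mean = (0.6568 + 0.7143 + 0.7626 + 0.6707 + 0.6609) / 5 = 0.693

0.693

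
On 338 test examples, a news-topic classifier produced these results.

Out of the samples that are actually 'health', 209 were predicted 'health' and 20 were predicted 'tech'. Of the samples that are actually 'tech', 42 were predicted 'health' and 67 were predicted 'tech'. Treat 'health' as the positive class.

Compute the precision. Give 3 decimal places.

0.833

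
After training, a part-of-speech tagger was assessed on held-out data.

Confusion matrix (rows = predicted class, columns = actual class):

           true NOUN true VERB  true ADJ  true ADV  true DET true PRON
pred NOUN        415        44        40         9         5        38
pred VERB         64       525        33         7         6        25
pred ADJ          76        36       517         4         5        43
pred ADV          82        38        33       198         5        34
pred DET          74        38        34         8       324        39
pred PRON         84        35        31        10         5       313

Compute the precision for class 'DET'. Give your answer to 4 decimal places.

0.6267

Take TP from the diagonal, FP from the rest of the 'DET' prediction marginal, FN from the rest of the 'DET' actual marginal.
precision = TP/(TP+FP).
DET: TP=324, FP=74+38+34+8+39=193 → 324/517 = 0.62669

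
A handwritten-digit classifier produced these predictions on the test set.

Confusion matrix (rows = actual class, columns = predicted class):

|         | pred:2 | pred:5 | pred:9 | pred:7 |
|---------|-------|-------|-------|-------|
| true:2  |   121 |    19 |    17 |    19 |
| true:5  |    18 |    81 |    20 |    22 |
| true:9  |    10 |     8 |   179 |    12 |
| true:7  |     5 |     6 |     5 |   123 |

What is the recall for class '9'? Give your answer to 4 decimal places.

0.8565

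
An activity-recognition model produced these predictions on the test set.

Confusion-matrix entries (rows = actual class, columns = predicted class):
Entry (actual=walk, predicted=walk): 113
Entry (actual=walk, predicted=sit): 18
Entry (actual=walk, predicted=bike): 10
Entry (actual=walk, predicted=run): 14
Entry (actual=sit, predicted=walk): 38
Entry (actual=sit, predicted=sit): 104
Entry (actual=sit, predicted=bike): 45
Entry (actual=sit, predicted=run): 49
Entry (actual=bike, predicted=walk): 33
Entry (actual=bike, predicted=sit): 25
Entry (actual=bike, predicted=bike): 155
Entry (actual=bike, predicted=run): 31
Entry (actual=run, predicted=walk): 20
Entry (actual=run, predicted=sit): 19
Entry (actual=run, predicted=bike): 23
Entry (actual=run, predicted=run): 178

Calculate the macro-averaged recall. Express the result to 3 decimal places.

Per-class recall (TP/(TP+FN)):
  walk: TP=113, FN=18+10+14=42 → 113/155 = 0.7290
  sit: TP=104, FN=38+45+49=132 → 104/236 = 0.4407
  bike: TP=155, FN=33+25+31=89 → 155/244 = 0.6352
  run: TP=178, FN=20+19+23=62 → 178/240 = 0.7417
Macro-recall = mean = (0.7290 + 0.4407 + 0.6352 + 0.7417) / 4 = 0.637

0.637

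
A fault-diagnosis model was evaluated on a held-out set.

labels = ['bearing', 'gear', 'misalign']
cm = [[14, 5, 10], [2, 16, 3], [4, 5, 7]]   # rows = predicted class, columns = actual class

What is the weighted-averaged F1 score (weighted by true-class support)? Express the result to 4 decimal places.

Per-class F1 score (2·TP/(2·TP+FP+FN)):
  bearing: TP=14, FP=5+10=15, FN=2+4=6 → 28/49 = 0.57143
  gear: TP=16, FP=2+3=5, FN=5+5=10 → 32/47 = 0.68085
  misalign: TP=7, FP=4+5=9, FN=10+3=13 → 14/36 = 0.38889
Weighted-F1 score = Σ (supportᵢ/N)·F1 scoreᵢ with N=66: (20/66)·0.57143 + (26/66)·0.68085 + (20/66)·0.38889 = 0.5592

0.5592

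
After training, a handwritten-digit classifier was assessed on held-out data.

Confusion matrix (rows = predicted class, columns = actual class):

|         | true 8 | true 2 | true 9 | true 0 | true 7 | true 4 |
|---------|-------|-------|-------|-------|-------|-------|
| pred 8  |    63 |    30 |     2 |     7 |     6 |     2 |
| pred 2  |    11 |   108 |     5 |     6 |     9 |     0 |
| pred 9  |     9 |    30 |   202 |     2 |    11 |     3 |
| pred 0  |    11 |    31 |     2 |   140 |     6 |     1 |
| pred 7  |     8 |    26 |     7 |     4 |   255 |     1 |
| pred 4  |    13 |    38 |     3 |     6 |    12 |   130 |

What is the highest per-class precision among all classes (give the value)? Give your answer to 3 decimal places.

0.847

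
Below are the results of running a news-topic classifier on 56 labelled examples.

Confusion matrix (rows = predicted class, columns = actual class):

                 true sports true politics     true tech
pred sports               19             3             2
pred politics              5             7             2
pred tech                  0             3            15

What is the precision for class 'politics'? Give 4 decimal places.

0.5000

One-vs-rest for 'politics': TP = diagonal; FP = other classes predicted 'politics'; FN = 'politics' predicted as other.
precision = TP/(TP+FP).
politics: TP=7, FP=5+2=7 → 7/14 = 0.50000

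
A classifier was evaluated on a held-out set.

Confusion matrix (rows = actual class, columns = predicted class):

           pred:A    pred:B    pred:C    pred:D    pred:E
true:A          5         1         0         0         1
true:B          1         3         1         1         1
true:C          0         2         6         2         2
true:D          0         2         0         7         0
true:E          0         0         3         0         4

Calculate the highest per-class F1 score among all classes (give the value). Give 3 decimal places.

Per-class F1 score (2·TP/(2·TP+FP+FN)):
  A: TP=5, FP=1+0+0+0=1, FN=1+0+0+1=2 → 10/13 = 0.7692
  B: TP=3, FP=1+2+2+0=5, FN=1+1+1+1=4 → 6/15 = 0.4000
  C: TP=6, FP=0+1+0+3=4, FN=0+2+2+2=6 → 12/22 = 0.5455
  D: TP=7, FP=0+1+2+0=3, FN=0+2+0+0=2 → 14/19 = 0.7368
  E: TP=4, FP=1+1+2+0=4, FN=0+0+3+0=3 → 8/15 = 0.5333
Highest is class 'A' with F1 score = 0.769.

0.769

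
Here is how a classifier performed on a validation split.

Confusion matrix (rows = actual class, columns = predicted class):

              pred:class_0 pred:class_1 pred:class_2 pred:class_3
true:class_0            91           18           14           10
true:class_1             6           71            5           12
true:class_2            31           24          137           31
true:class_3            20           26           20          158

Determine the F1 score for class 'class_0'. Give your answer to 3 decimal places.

One-vs-rest for 'class_0': TP = diagonal; FP = other classes predicted 'class_0'; FN = 'class_0' predicted as other.
F1 score = 2·TP/(2·TP+FP+FN).
class_0: TP=91, FP=6+31+20=57, FN=18+14+10=42 → 182/281 = 0.6477

0.648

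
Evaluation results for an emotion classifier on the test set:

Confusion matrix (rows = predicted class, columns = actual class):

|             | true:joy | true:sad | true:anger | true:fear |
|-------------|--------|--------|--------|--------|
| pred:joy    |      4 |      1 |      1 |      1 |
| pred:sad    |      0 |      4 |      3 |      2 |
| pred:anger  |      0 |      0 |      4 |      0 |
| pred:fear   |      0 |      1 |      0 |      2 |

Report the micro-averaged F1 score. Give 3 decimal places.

Micro-averaging pools counts across classes: ΣTP=14, ΣFP=9, ΣFN=9.
Micro-F1 score = 2·TP/(2·TP+FP+FN) on pooled counts = 0.609 (equals overall accuracy in single-label multiclass).

0.609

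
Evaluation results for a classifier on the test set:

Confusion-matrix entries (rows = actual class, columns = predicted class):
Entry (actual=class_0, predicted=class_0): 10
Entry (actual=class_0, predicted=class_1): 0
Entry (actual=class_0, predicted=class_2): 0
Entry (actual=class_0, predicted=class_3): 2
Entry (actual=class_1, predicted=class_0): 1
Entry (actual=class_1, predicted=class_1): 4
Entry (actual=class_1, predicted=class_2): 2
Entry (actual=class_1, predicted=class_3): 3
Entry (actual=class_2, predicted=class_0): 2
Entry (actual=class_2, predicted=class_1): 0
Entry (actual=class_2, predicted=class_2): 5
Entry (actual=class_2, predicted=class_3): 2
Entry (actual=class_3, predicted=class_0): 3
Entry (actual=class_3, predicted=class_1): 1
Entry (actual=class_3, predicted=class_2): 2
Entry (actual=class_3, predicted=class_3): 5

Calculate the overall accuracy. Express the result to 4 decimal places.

0.5714

Accuracy = trace / total = (10+4+5+5=24) / 42 = 24/42 = 0.5714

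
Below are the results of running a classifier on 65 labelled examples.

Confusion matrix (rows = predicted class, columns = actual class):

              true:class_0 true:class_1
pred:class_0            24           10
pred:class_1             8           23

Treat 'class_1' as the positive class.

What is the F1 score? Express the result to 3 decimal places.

0.719

Precision = TP/(TP+FP) = 23/31 = 0.7419
Recall = TP/(TP+FN) = 23/33 = 0.6970
F1 = 2·TP/(2·TP+FP+FN) = 46/64 = 0.719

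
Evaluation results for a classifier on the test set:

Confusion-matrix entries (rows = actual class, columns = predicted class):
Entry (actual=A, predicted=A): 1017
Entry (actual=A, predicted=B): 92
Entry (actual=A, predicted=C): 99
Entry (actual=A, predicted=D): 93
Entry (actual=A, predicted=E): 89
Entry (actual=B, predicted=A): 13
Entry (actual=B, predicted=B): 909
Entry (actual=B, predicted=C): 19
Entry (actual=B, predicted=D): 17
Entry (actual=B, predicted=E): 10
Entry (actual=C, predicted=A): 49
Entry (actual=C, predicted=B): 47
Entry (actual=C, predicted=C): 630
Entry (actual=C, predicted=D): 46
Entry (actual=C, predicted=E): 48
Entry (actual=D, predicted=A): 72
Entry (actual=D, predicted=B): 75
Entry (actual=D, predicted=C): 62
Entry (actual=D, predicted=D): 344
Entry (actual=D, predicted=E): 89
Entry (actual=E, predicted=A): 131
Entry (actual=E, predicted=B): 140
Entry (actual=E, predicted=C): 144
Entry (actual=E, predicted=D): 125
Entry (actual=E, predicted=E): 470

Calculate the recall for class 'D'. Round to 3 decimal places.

0.536

recall = TP/(TP+FN).
D: TP=344, FN=72+75+62+89=298 → 344/642 = 0.5358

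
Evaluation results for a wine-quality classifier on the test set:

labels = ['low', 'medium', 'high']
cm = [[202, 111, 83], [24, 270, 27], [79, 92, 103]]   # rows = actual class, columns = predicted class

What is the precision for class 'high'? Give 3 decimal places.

0.484

Take TP from the diagonal, FP from the rest of the 'high' prediction marginal, FN from the rest of the 'high' actual marginal.
precision = TP/(TP+FP).
high: TP=103, FP=83+27=110 → 103/213 = 0.4836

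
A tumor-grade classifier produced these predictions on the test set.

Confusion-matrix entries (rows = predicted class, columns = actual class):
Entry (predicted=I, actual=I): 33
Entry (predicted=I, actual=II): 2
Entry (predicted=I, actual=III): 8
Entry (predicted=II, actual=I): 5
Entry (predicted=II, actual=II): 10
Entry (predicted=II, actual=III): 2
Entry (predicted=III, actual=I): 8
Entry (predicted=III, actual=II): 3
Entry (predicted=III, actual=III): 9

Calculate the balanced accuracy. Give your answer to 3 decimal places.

Balanced accuracy = mean of per-class recall.
  I: recall = 33/46 = 0.7174
  II: recall = 10/15 = 0.6667
  III: recall = 9/19 = 0.4737
Mean = (0.7174 + 0.6667 + 0.4737) / 3 = 0.619

0.619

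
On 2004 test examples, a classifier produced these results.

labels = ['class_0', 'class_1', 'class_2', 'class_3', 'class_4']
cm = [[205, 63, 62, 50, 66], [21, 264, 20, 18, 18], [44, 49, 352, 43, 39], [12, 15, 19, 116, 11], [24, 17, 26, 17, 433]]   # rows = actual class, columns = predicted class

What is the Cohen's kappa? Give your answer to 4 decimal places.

0.5970

Observed agreement pₒ = trace/N = 1370/2004 = 0.68363
Expected agreement pₑ = Σ (rowᵢ·colᵢ)/N² = (446·306 + 341·408 + 527·479 + 173·244 + 517·567)/2004² = 0.21499
κ = (pₒ − pₑ)/(1 − pₑ) = (0.68363 − 0.21499)/(1 − 0.21499) = 0.5970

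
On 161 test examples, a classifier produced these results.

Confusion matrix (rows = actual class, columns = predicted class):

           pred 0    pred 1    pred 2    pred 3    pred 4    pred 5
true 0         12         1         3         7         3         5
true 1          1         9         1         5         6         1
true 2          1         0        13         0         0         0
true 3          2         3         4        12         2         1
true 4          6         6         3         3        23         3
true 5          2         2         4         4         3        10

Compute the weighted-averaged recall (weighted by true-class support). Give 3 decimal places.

Per-class recall (TP/(TP+FN)):
  0: TP=12, FN=1+3+7+3+5=19 → 12/31 = 0.3871
  1: TP=9, FN=1+1+5+6+1=14 → 9/23 = 0.3913
  2: TP=13, FN=1+0+0+0+0=1 → 13/14 = 0.9286
  3: TP=12, FN=2+3+4+2+1=12 → 12/24 = 0.5000
  4: TP=23, FN=6+6+3+3+3=21 → 23/44 = 0.5227
  5: TP=10, FN=2+2+4+4+3=15 → 10/25 = 0.4000
Weighted-recall = Σ (supportᵢ/N)·recallᵢ with N=161: (31/161)·0.3871 + (23/161)·0.3913 + (14/161)·0.9286 + (24/161)·0.5000 + (44/161)·0.5227 + (25/161)·0.4000 = 0.491

0.491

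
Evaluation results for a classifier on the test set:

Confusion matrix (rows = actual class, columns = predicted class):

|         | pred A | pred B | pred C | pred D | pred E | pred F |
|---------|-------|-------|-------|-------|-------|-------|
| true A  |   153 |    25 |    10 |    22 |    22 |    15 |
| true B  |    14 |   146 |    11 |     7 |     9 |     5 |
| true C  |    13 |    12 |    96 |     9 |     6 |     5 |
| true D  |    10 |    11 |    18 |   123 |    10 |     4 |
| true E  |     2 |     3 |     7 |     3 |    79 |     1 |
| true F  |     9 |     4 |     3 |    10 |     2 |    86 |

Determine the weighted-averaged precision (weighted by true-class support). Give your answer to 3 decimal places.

0.713

Per-class precision (TP/(TP+FP)):
  A: TP=153, FP=14+13+10+2+9=48 → 153/201 = 0.7612
  B: TP=146, FP=25+12+11+3+4=55 → 146/201 = 0.7264
  C: TP=96, FP=10+11+18+7+3=49 → 96/145 = 0.6621
  D: TP=123, FP=22+7+9+3+10=51 → 123/174 = 0.7069
  E: TP=79, FP=22+9+6+10+2=49 → 79/128 = 0.6172
  F: TP=86, FP=15+5+5+4+1=30 → 86/116 = 0.7414
Weighted-precision = Σ (supportᵢ/N)·precisionᵢ with N=965: (247/965)·0.7612 + (192/965)·0.7264 + (141/965)·0.6621 + (176/965)·0.7069 + (95/965)·0.6172 + (114/965)·0.7414 = 0.713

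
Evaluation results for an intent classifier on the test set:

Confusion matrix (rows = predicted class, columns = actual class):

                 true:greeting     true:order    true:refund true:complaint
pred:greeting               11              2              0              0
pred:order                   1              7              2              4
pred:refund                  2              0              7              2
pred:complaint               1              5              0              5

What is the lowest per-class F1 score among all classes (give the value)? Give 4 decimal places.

Per-class F1 score (2·TP/(2·TP+FP+FN)):
  greeting: TP=11, FP=2+0+0=2, FN=1+2+1=4 → 22/28 = 0.78571
  order: TP=7, FP=1+2+4=7, FN=2+0+5=7 → 14/28 = 0.50000
  refund: TP=7, FP=2+0+2=4, FN=0+2+0=2 → 14/20 = 0.70000
  complaint: TP=5, FP=1+5+0=6, FN=0+4+2=6 → 10/22 = 0.45455
Lowest is class 'complaint' with F1 score = 0.4545.

0.4545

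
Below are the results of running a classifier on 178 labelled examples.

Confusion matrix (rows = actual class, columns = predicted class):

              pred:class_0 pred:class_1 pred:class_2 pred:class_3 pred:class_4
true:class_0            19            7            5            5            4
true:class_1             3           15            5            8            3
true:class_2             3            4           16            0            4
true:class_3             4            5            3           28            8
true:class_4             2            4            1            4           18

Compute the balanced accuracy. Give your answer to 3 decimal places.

0.543

Balanced accuracy = mean of per-class recall.
  class_0: recall = 19/40 = 0.4750
  class_1: recall = 15/34 = 0.4412
  class_2: recall = 16/27 = 0.5926
  class_3: recall = 28/48 = 0.5833
  class_4: recall = 18/29 = 0.6207
Mean = (0.4750 + 0.4412 + 0.5926 + 0.5833 + 0.6207) / 5 = 0.543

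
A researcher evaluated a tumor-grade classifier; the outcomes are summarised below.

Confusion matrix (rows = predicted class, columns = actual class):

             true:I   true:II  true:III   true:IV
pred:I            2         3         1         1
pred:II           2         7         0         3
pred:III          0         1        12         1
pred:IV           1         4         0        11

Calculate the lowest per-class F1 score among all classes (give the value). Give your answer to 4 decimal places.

Per-class F1 score (2·TP/(2·TP+FP+FN)):
  I: TP=2, FP=3+1+1=5, FN=2+0+1=3 → 4/12 = 0.33333
  II: TP=7, FP=2+0+3=5, FN=3+1+4=8 → 14/27 = 0.51852
  III: TP=12, FP=0+1+1=2, FN=1+0+0=1 → 24/27 = 0.88889
  IV: TP=11, FP=1+4+0=5, FN=1+3+1=5 → 22/32 = 0.68750
Lowest is class 'I' with F1 score = 0.3333.

0.3333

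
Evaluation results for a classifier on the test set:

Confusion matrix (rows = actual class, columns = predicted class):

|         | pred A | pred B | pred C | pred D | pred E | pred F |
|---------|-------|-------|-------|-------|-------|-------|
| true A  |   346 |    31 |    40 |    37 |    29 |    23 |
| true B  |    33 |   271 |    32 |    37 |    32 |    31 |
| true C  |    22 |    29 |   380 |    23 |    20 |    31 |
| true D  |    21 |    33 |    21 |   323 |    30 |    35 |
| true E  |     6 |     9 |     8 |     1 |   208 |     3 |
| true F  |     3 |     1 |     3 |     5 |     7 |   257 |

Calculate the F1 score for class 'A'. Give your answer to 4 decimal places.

0.7385

One-vs-rest for 'A': TP = diagonal; FP = other classes predicted 'A'; FN = 'A' predicted as other.
F1 score = 2·TP/(2·TP+FP+FN).
A: TP=346, FP=33+22+21+6+3=85, FN=31+40+37+29+23=160 → 692/937 = 0.73853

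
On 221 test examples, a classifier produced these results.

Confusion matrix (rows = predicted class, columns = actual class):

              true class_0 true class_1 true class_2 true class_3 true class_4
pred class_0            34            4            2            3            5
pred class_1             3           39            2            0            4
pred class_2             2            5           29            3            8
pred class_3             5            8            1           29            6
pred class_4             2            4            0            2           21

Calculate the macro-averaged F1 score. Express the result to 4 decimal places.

0.6823

Per-class F1 score (2·TP/(2·TP+FP+FN)):
  class_0: TP=34, FP=4+2+3+5=14, FN=3+2+5+2=12 → 68/94 = 0.72340
  class_1: TP=39, FP=3+2+0+4=9, FN=4+5+8+4=21 → 78/108 = 0.72222
  class_2: TP=29, FP=2+5+3+8=18, FN=2+2+1+0=5 → 58/81 = 0.71605
  class_3: TP=29, FP=5+8+1+6=20, FN=3+0+3+2=8 → 58/86 = 0.67442
  class_4: TP=21, FP=2+4+0+2=8, FN=5+4+8+6=23 → 42/73 = 0.57534
Macro-F1 score = mean = (0.72340 + 0.72222 + 0.71605 + 0.67442 + 0.57534) / 5 = 0.6823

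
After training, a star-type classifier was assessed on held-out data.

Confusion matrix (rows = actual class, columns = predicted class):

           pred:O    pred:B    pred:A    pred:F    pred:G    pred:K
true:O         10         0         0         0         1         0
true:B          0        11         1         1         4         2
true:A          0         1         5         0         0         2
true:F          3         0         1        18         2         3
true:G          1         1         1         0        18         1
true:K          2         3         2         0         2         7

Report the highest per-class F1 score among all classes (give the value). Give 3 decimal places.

0.783

Per-class F1 score (2·TP/(2·TP+FP+FN)):
  O: TP=10, FP=0+0+3+1+2=6, FN=0+0+0+1+0=1 → 20/27 = 0.7407
  B: TP=11, FP=0+1+0+1+3=5, FN=0+1+1+4+2=8 → 22/35 = 0.6286
  A: TP=5, FP=0+1+1+1+2=5, FN=0+1+0+0+2=3 → 10/18 = 0.5556
  F: TP=18, FP=0+1+0+0+0=1, FN=3+0+1+2+3=9 → 36/46 = 0.7826
  G: TP=18, FP=1+4+0+2+2=9, FN=1+1+1+0+1=4 → 36/49 = 0.7347
  K: TP=7, FP=0+2+2+3+1=8, FN=2+3+2+0+2=9 → 14/31 = 0.4516
Highest is class 'F' with F1 score = 0.783.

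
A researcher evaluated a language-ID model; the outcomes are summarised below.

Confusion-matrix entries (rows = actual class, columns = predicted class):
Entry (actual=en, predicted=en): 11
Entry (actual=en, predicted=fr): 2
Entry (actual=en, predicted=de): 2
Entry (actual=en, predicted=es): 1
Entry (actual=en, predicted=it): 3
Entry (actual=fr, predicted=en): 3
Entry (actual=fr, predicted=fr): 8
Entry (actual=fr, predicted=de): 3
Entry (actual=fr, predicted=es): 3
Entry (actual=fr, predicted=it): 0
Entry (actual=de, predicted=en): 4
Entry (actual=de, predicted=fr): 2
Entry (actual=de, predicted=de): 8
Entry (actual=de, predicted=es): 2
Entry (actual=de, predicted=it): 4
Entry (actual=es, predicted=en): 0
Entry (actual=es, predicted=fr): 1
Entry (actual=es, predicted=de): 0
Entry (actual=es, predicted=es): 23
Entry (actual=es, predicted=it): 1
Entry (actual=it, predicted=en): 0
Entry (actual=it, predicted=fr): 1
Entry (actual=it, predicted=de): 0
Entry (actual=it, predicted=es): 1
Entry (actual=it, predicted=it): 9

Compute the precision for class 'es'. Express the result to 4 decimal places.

0.7667

Treat 'es' as positive and all other classes as negative.
precision = TP/(TP+FP).
es: TP=23, FP=1+3+2+1=7 → 23/30 = 0.76667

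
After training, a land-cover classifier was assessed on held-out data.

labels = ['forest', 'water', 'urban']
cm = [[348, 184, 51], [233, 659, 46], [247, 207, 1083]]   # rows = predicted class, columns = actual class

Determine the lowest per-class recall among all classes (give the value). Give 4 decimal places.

0.4203

Per-class recall (TP/(TP+FN)):
  forest: TP=348, FN=233+247=480 → 348/828 = 0.42029
  water: TP=659, FN=184+207=391 → 659/1050 = 0.62762
  urban: TP=1083, FN=51+46=97 → 1083/1180 = 0.91780
Lowest is class 'forest' with recall = 0.4203.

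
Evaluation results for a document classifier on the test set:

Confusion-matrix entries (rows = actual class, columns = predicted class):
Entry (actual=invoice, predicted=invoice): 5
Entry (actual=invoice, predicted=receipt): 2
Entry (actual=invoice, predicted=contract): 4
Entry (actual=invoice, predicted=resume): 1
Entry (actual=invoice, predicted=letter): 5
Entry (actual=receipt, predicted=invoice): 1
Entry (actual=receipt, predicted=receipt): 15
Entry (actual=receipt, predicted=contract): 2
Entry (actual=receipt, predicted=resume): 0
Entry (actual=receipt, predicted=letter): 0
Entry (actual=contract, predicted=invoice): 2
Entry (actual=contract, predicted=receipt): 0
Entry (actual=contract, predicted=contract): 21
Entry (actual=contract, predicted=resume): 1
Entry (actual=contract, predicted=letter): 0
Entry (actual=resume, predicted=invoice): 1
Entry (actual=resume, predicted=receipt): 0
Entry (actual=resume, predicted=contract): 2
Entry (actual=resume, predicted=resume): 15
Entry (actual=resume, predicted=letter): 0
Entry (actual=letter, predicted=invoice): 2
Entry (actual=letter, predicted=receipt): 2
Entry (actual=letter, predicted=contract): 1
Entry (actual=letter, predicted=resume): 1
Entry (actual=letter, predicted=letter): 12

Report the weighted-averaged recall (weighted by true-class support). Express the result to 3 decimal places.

0.716

Per-class recall (TP/(TP+FN)):
  invoice: TP=5, FN=2+4+1+5=12 → 5/17 = 0.2941
  receipt: TP=15, FN=1+2+0+0=3 → 15/18 = 0.8333
  contract: TP=21, FN=2+0+1+0=3 → 21/24 = 0.8750
  resume: TP=15, FN=1+0+2+0=3 → 15/18 = 0.8333
  letter: TP=12, FN=2+2+1+1=6 → 12/18 = 0.6667
Weighted-recall = Σ (supportᵢ/N)·recallᵢ with N=95: (17/95)·0.2941 + (18/95)·0.8333 + (24/95)·0.8750 + (18/95)·0.8333 + (18/95)·0.6667 = 0.716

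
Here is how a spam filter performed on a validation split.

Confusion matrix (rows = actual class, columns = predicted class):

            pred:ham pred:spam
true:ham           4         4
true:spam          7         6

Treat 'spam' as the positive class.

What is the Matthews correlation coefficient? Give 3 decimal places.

-0.037

MCC = (TP·TN − FP·FN) / √((TP+FP)(TP+FN)(TN+FP)(TN+FN))
Numerator = 6·4 − 4·7 = -4
Denominator = √(10·13·8·11) = √11440 = 106.9579
MCC = -4 / 106.9579 = -0.037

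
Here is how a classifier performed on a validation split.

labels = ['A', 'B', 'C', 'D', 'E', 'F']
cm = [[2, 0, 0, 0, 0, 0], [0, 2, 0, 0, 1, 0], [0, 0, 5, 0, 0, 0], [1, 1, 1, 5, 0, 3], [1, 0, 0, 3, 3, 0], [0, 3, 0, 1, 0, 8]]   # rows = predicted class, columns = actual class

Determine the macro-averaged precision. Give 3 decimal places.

0.703

Per-class precision (TP/(TP+FP)):
  A: TP=2, FP=0+0+0+0+0=0 → 2/2 = 1.0000
  B: TP=2, FP=0+0+0+1+0=1 → 2/3 = 0.6667
  C: TP=5, FP=0+0+0+0+0=0 → 5/5 = 1.0000
  D: TP=5, FP=1+1+1+0+3=6 → 5/11 = 0.4545
  E: TP=3, FP=1+0+0+3+0=4 → 3/7 = 0.4286
  F: TP=8, FP=0+3+0+1+0=4 → 8/12 = 0.6667
Macro-precision = mean = (1.0000 + 0.6667 + 1.0000 + 0.4545 + 0.4286 + 0.6667) / 6 = 0.703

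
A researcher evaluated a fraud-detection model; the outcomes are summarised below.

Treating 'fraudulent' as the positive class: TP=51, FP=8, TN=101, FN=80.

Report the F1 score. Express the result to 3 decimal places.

0.537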